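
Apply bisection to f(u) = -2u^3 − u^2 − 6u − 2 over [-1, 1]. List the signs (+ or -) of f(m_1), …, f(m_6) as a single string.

f(0) = -2 < 0, so the root lies in [-1, 0]
f(-0.5) = 1 > 0, so the root lies in [-0.5, 0]
f(-0.25) = -0.53125 < 0, so the root lies in [-0.5, -0.25]
f(-0.375) = 0.2148 > 0, so the root lies in [-0.375, -0.25]
f(-0.3125) = -0.1616 < 0, so the root lies in [-0.375, -0.3125]
f(-0.34375) = 0.0256 > 0, so the root lies in [-0.34375, -0.3125]

-+-+-+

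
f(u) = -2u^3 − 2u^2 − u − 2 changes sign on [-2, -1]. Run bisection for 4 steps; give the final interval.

f(-1.5) = 1.75 > 0, so the root lies in [-1.5, -1]
f(-1.25) = 0.03125 > 0, so the root lies in [-1.25, -1]
f(-1.125) = -0.558594 < 0, so the root lies in [-1.25, -1.125]
f(-1.1875) = -0.2837 < 0, so the root lies in [-1.25, -1.1875]

[-1.25, -1.1875]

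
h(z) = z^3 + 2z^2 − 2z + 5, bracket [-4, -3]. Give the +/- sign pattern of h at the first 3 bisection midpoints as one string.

h(-3.5) = -6.375 < 0, so the root lies in [-3.5, -3]
h(-3.25) = -1.703125 < 0, so the root lies in [-3.25, -3]
h(-3.125) = 0.263672 > 0, so the root lies in [-3.25, -3.125]

--+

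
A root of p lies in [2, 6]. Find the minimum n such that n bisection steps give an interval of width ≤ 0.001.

Width after n steps is 4/2^n. Need 2^n ≥ 4/0.001 = 4000.
2^11 = 2048 < 4000 ≤ 2^12 = 4096, so n = 12.

12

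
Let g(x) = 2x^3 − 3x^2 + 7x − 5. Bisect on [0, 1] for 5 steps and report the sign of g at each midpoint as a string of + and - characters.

--+--

midpoint 0.5: g = -2 < 0 → [0.5, 1]
midpoint 0.75: g = -0.59375 < 0 → [0.75, 1]
midpoint 0.875: g = 0.167969 > 0 → [0.75, 0.875]
midpoint 0.8125: g = -0.2202 < 0 → [0.8125, 0.875]
midpoint 0.84375: g = -0.0281 < 0 → [0.84375, 0.875]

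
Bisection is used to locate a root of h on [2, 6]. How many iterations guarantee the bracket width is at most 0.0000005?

23

Width after n steps is 4/2^n. Need 2^n ≥ 4/0.0000005 = 8000000.
2^22 = 4194304 < 8000000 ≤ 2^23 = 8388608, so n = 23.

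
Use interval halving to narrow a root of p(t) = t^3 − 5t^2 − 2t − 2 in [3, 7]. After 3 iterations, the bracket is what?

midpoint 5: p = -12 < 0 → [5, 7]
midpoint 6: p = 22 > 0 → [5, 6]
midpoint 5.5: p = 2.125 > 0 → [5, 5.5]

[5, 5.5]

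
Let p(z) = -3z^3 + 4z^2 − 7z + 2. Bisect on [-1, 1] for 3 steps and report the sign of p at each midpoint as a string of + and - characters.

+-+

p(0) = 2 > 0, so the root lies in [0, 1]
p(0.5) = -0.875 < 0, so the root lies in [0, 0.5]
p(0.25) = 0.453125 > 0, so the root lies in [0.25, 0.5]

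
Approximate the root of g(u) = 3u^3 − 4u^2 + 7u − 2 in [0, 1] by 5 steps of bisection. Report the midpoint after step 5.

0.34375

u = 0.5 gives g = 0.875, positive; keep [0, 0.5]
u = 0.25 gives g = -0.453125, negative; keep [0.25, 0.5]
u = 0.375 gives g = 0.220703, positive; keep [0.25, 0.375]
u = 0.3125 gives g = -0.1116, negative; keep [0.3125, 0.375]
u = 0.34375 gives g = 0.0555, positive; keep [0.3125, 0.34375]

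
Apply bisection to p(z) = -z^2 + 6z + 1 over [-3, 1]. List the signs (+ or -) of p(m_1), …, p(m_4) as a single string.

-+--

midpoint -1: p = -6 < 0 → [-1, 1]
midpoint 0: p = 1 > 0 → [-1, 0]
midpoint -0.5: p = -2.25 < 0 → [-0.5, 0]
midpoint -0.25: p = -0.5625 < 0 → [-0.25, 0]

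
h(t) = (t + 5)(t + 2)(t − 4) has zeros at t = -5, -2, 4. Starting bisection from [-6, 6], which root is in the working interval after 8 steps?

4

h(0) = -40 < 0, so the root lies in [0, 6]
h(3) = -40 < 0, so the root lies in [3, 6]
h(4.5) = 30.875 > 0, so the root lies in [3, 4.5]
h(3.75) = -12.5781 < 0, so the root lies in [3.75, 4.5]
h(4.125) = 6.9863 > 0, so the root lies in [3.75, 4.125]
h(3.9375) = -3.3167 < 0, so the root lies in [3.9375, 4.125]
h(4.03125) = 1.7022 > 0, so the root lies in [3.9375, 4.03125]
h(3.984375) = -0.8401 < 0, so the root lies in [3.984375, 4.03125]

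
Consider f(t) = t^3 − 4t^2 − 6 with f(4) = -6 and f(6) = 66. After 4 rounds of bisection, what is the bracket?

t = 5 gives f = 19, positive; keep [4, 5]
t = 4.5 gives f = 4.125, positive; keep [4, 4.5]
t = 4.25 gives f = -1.484375, negative; keep [4.25, 4.5]
t = 4.375 gives f = 1.1777, positive; keep [4.25, 4.375]

[4.25, 4.375]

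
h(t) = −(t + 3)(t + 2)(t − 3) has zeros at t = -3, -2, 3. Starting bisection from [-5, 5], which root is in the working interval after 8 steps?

midpoint 0: h = 18 > 0 → [0, 5]
midpoint 2.5: h = 12.375 > 0 → [2.5, 5]
midpoint 3.75: h = -29.109375 < 0 → [2.5, 3.75]
midpoint 3.125: h = -3.9238 < 0 → [2.5, 3.125]
midpoint 2.8125: h = 5.2449 > 0 → [2.8125, 3.125]
midpoint 2.96875: h = 0.9268 > 0 → [2.96875, 3.125]
midpoint 3.046875: h = -1.4305 < 0 → [2.96875, 3.046875]
midpoint 3.0078125: h = -0.235 < 0 → [2.96875, 3.0078125]

3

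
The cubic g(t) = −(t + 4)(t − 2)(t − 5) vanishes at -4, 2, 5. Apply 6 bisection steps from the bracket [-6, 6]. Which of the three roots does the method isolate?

-4

m = 0, g(m) = -40 (−); new bracket [-6, 0]
m = -3, g(m) = -40 (−); new bracket [-6, -3]
m = -4.5, g(m) = 30.875 (+); new bracket [-4.5, -3]
m = -3.75, g(m) = -12.5781 (−); new bracket [-4.5, -3.75]
m = -4.125, g(m) = 6.9863 (+); new bracket [-4.125, -3.75]
m = -3.9375, g(m) = -3.3167 (−); new bracket [-4.125, -3.9375]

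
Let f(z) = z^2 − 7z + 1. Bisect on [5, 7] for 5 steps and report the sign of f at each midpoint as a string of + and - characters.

midpoint 6: f = -5 < 0 → [6, 7]
midpoint 6.5: f = -2.25 < 0 → [6.5, 7]
midpoint 6.75: f = -0.6875 < 0 → [6.75, 7]
midpoint 6.875: f = 0.1406 > 0 → [6.75, 6.875]
midpoint 6.8125: f = -0.2773 < 0 → [6.8125, 6.875]

---+-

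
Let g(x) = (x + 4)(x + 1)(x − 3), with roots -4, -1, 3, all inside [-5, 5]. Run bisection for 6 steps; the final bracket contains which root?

3

g(0) = -12 < 0, so the root lies in [0, 5]
g(2.5) = -11.375 < 0, so the root lies in [2.5, 5]
g(3.75) = 27.609375 > 0, so the root lies in [2.5, 3.75]
g(3.125) = 3.6738 > 0, so the root lies in [2.5, 3.125]
g(2.8125) = -4.8699 < 0, so the root lies in [2.8125, 3.125]
g(2.96875) = -0.8643 < 0, so the root lies in [2.96875, 3.125]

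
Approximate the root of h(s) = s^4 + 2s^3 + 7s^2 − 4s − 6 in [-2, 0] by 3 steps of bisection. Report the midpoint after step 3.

h(-1) = 4 > 0, so the root lies in [-1, 0]
h(-0.5) = -2.4375 < 0, so the root lies in [-1, -0.5]
h(-0.75) = 0.410156 > 0, so the root lies in [-0.75, -0.5]

-0.75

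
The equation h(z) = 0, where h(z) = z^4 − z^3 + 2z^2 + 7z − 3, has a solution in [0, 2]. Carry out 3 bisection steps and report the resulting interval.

m = 1, h(m) = 6 (+); new bracket [0, 1]
m = 0.5, h(m) = 0.9375 (+); new bracket [0, 0.5]
m = 0.25, h(m) = -1.136719 (−); new bracket [0.25, 0.5]

[0.25, 0.5]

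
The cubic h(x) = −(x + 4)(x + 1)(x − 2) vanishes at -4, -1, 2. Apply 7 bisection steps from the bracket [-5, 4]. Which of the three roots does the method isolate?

2

m = -0.5, h(m) = 4.375 (+); new bracket [-0.5, 4]
m = 1.75, h(m) = 3.953125 (+); new bracket [1.75, 4]
m = 2.875, h(m) = -23.310547 (−); new bracket [1.75, 2.875]
m = 2.3125, h(m) = -6.5344 (−); new bracket [1.75, 2.3125]
m = 2.03125, h(m) = -0.5713 (−); new bracket [1.75, 2.03125]
m = 1.890625, h(m) = 1.8624 (+); new bracket [1.890625, 2.03125]
m = 1.9609375, h(m) = 0.6895 (+); new bracket [1.9609375, 2.03125]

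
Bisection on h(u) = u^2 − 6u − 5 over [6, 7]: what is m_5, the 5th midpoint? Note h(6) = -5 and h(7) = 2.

6.71875

midpoint 6.5: h = -1.75 < 0 → [6.5, 7]
midpoint 6.75: h = 0.0625 > 0 → [6.5, 6.75]
midpoint 6.625: h = -0.859375 < 0 → [6.625, 6.75]
midpoint 6.6875: h = -0.4023 < 0 → [6.6875, 6.75]
midpoint 6.71875: h = -0.1709 < 0 → [6.71875, 6.75]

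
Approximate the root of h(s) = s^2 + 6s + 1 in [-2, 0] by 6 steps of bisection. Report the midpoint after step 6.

h(-1) = -4 < 0, so the root lies in [-1, 0]
h(-0.5) = -1.75 < 0, so the root lies in [-0.5, 0]
h(-0.25) = -0.4375 < 0, so the root lies in [-0.25, 0]
h(-0.125) = 0.2656 > 0, so the root lies in [-0.25, -0.125]
h(-0.1875) = -0.0898 < 0, so the root lies in [-0.1875, -0.125]
h(-0.15625) = 0.0869 > 0, so the root lies in [-0.1875, -0.15625]

-0.15625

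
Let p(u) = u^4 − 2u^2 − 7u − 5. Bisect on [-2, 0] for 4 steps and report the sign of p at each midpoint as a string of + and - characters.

+--+

m = -1, p(m) = 1 (+); new bracket [-1, 0]
m = -0.5, p(m) = -1.9375 (−); new bracket [-1, -0.5]
m = -0.75, p(m) = -0.558594 (−); new bracket [-1, -0.75]
m = -0.875, p(m) = 0.1799 (+); new bracket [-0.875, -0.75]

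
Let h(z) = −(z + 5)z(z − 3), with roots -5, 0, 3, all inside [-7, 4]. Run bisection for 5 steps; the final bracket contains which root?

-5

m = -1.5, h(m) = -23.625 (−); new bracket [-7, -1.5]
m = -4.25, h(m) = -23.109375 (−); new bracket [-7, -4.25]
m = -5.625, h(m) = 30.322266 (+); new bracket [-5.625, -4.25]
m = -4.9375, h(m) = -2.4495 (−); new bracket [-5.625, -4.9375]
m = -5.28125, h(m) = 12.3006 (+); new bracket [-5.28125, -4.9375]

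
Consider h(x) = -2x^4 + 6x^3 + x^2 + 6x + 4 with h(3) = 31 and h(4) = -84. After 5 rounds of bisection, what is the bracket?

[3.4375, 3.46875]

x = 3.5 gives h = -5.625, negative; keep [3, 3.5]
x = 3.25 gives h = 16.898438, positive; keep [3.25, 3.5]
x = 3.375 gives h = 6.808105, positive; keep [3.375, 3.5]
x = 3.4375 gives h = 0.8999, positive; keep [3.4375, 3.5]
x = 3.46875 gives h = -2.2835, negative; keep [3.4375, 3.46875]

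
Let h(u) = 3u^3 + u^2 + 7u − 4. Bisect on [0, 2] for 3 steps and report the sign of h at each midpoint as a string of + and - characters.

m = 1, h(m) = 7 (+); new bracket [0, 1]
m = 0.5, h(m) = 0.125 (+); new bracket [0, 0.5]
m = 0.25, h(m) = -2.140625 (−); new bracket [0.25, 0.5]

++-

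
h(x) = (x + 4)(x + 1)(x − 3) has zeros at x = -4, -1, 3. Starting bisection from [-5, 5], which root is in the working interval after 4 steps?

x = 0 gives h = -12, negative; keep [0, 5]
x = 2.5 gives h = -11.375, negative; keep [2.5, 5]
x = 3.75 gives h = 27.609375, positive; keep [2.5, 3.75]
x = 3.125 gives h = 3.6738, positive; keep [2.5, 3.125]

3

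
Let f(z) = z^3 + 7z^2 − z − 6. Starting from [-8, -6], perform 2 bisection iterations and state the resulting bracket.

m = -7, f(m) = 1 (+); new bracket [-8, -7]
m = -7.5, f(m) = -26.625 (−); new bracket [-7.5, -7]

[-7.5, -7]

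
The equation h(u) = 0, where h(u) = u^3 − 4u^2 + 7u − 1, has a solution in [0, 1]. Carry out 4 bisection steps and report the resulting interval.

m = 0.5, h(m) = 1.625 (+); new bracket [0, 0.5]
m = 0.25, h(m) = 0.515625 (+); new bracket [0, 0.25]
m = 0.125, h(m) = -0.185547 (−); new bracket [0.125, 0.25]
m = 0.1875, h(m) = 0.1785 (+); new bracket [0.125, 0.1875]

[0.125, 0.1875]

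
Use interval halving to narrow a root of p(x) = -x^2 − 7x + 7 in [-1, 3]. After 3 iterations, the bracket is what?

[0.5, 1]

midpoint 1: p = -1 < 0 → [-1, 1]
midpoint 0: p = 7 > 0 → [0, 1]
midpoint 0.5: p = 3.25 > 0 → [0.5, 1]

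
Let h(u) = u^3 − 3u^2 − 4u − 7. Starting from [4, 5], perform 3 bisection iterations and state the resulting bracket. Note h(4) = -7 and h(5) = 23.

h(4.5) = 5.375 > 0, so the root lies in [4, 4.5]
h(4.25) = -1.421875 < 0, so the root lies in [4.25, 4.5]
h(4.375) = 1.818359 > 0, so the root lies in [4.25, 4.375]

[4.25, 4.375]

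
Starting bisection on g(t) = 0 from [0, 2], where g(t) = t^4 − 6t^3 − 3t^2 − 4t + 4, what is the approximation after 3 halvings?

0.75

m = 1, g(m) = -8 (−); new bracket [0, 1]
m = 0.5, g(m) = 0.5625 (+); new bracket [0.5, 1]
m = 0.75, g(m) = -2.902344 (−); new bracket [0.5, 0.75]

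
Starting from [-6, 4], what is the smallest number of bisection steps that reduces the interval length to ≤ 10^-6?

Width after n steps is 10/2^n. Need 2^n ≥ 10/10^-6 = 10000000.
2^23 = 8388608 < 10000000 ≤ 2^24 = 16777216, so n = 24.

24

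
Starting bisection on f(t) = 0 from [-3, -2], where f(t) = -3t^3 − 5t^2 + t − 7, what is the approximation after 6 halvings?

midpoint -2.5: f = 6.125 > 0 → [-2.5, -2]
midpoint -2.25: f = -0.390625 < 0 → [-2.5, -2.25]
midpoint -2.375: f = 2.611328 > 0 → [-2.375, -2.25]
midpoint -2.3125: f = 1.0486 > 0 → [-2.3125, -2.25]
midpoint -2.28125: f = 0.3138 > 0 → [-2.28125, -2.25]
midpoint -2.265625: f = -0.0422 < 0 → [-2.28125, -2.265625]

-2.265625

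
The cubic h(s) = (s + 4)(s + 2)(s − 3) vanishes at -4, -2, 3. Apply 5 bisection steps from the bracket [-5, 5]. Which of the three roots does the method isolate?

m = 0, h(m) = -24 (−); new bracket [0, 5]
m = 2.5, h(m) = -14.625 (−); new bracket [2.5, 5]
m = 3.75, h(m) = 33.421875 (+); new bracket [2.5, 3.75]
m = 3.125, h(m) = 4.5645 (+); new bracket [2.5, 3.125]
m = 2.8125, h(m) = -6.1472 (−); new bracket [2.8125, 3.125]

3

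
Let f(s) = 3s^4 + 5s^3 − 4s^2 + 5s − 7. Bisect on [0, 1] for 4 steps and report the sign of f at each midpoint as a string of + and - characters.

s = 0.5 gives f = -4.6875, negative; keep [0.5, 1]
s = 0.75 gives f = -2.441406, negative; keep [0.75, 1]
s = 0.875 gives f = -0.579346, negative; keep [0.875, 1]
s = 0.9375 gives f = 0.6092, positive; keep [0.875, 0.9375]

---+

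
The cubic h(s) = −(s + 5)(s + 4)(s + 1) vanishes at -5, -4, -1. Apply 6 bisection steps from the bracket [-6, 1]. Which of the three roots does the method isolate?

midpoint -2.5: h = 5.625 > 0 → [-2.5, 1]
midpoint -0.75: h = -3.453125 < 0 → [-2.5, -0.75]
midpoint -1.625: h = 5.009766 > 0 → [-1.625, -0.75]
midpoint -1.1875: h = 2.0105 > 0 → [-1.1875, -0.75]
midpoint -0.96875: h = -0.3819 < 0 → [-1.1875, -0.96875]
midpoint -1.078125: h = 0.8953 > 0 → [-1.078125, -0.96875]

-1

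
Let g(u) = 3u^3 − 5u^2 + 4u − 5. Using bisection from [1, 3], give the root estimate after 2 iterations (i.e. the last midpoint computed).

1.5

u = 2 gives g = 7, positive; keep [1, 2]
u = 1.5 gives g = -0.125, negative; keep [1.5, 2]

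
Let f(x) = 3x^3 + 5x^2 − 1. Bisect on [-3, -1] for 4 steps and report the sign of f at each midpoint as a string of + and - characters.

-+--

f(-2) = -5 < 0, so the root lies in [-2, -1]
f(-1.5) = 0.125 > 0, so the root lies in [-2, -1.5]
f(-1.75) = -1.765625 < 0, so the root lies in [-1.75, -1.5]
f(-1.625) = -0.6699 < 0, so the root lies in [-1.625, -1.5]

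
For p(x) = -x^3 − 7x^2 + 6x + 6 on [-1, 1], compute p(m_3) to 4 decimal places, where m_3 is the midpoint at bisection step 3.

p(0) = 6 > 0, so the root lies in [-1, 0]
p(-0.5) = 1.375 > 0, so the root lies in [-1, -0.5]
p(-0.75) = -2.015625 < 0, so the root lies in [-0.75, -0.5]

-2.0156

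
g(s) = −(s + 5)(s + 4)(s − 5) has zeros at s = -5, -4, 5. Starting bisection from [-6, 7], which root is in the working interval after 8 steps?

midpoint 0.5: g = 111.375 > 0 → [0.5, 7]
midpoint 3.75: g = 84.765625 > 0 → [3.75, 7]
midpoint 5.375: g = -36.474609 < 0 → [3.75, 5.375]
midpoint 4.5625: g = 35.822 > 0 → [4.5625, 5.375]
midpoint 4.96875: g = 2.794 > 0 → [4.96875, 5.375]
midpoint 5.171875: g = -16.0351 < 0 → [4.96875, 5.171875]
midpoint 5.0703125: g = -6.4224 < 0 → [4.96875, 5.0703125]
midpoint 5.01953125: g = -1.7651 < 0 → [4.96875, 5.01953125]

5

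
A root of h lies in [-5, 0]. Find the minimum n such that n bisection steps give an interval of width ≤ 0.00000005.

27

Width after n steps is 5/2^n. Need 2^n ≥ 5/0.00000005 = 100000000.
2^26 = 67108864 < 100000000 ≤ 2^27 = 134217728, so n = 27.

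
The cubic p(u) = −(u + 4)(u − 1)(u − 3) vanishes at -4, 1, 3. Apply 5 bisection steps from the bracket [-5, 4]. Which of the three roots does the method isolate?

midpoint -0.5: p = -18.375 < 0 → [-5, -0.5]
midpoint -2.75: p = -26.953125 < 0 → [-5, -2.75]
midpoint -3.875: p = -4.189453 < 0 → [-5, -3.875]
midpoint -4.4375: p = 17.6931 > 0 → [-4.4375, -3.875]
midpoint -4.15625: p = 5.7655 > 0 → [-4.15625, -3.875]

-4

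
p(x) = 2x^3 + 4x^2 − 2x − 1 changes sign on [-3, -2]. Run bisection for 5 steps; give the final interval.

x = -2.5 gives p = -2.25, negative; keep [-2.5, -2]
x = -2.25 gives p = 0.96875, positive; keep [-2.5, -2.25]
x = -2.375 gives p = -0.480469, negative; keep [-2.375, -2.25]
x = -2.3125 gives p = 0.2827, positive; keep [-2.375, -2.3125]
x = -2.34375 gives p = -0.0891, negative; keep [-2.34375, -2.3125]

[-2.34375, -2.3125]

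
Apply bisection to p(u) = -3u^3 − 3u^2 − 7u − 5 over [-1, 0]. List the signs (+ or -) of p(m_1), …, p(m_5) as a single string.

u = -0.5 gives p = -1.875, negative; keep [-1, -0.5]
u = -0.75 gives p = -0.171875, negative; keep [-1, -0.75]
u = -0.875 gives p = 0.837891, positive; keep [-0.875, -0.75]
u = -0.8125 gives p = 0.3162, positive; keep [-0.8125, -0.75]
u = -0.78125 gives p = 0.0682, positive; keep [-0.78125, -0.75]

--+++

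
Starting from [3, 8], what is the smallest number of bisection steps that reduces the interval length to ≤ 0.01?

Width after n steps is 5/2^n. Need 2^n ≥ 5/0.01 = 500.
2^8 = 256 < 500 ≤ 2^9 = 512, so n = 9.

9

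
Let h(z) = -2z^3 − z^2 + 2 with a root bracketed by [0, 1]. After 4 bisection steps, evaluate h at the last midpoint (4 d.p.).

h(0.5) = 1.5 > 0, so the root lies in [0.5, 1]
h(0.75) = 0.59375 > 0, so the root lies in [0.75, 1]
h(0.875) = -0.105469 < 0, so the root lies in [0.75, 0.875]
h(0.8125) = 0.2671 > 0, so the root lies in [0.8125, 0.875]

0.2671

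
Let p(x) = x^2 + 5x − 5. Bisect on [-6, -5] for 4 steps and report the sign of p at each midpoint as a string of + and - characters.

--+-

p(-5.5) = -2.25 < 0, so the root lies in [-6, -5.5]
p(-5.75) = -0.6875 < 0, so the root lies in [-6, -5.75]
p(-5.875) = 0.140625 > 0, so the root lies in [-5.875, -5.75]
p(-5.8125) = -0.2773 < 0, so the root lies in [-5.875, -5.8125]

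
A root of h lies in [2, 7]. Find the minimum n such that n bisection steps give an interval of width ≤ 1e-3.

Width after n steps is 5/2^n. Need 2^n ≥ 5/1e-3 = 5000.
2^12 = 4096 < 5000 ≤ 2^13 = 8192, so n = 13.

13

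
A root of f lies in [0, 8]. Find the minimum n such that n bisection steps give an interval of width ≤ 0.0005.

14

Width after n steps is 8/2^n. Need 2^n ≥ 8/0.0005 = 16000.
2^13 = 8192 < 16000 ≤ 2^14 = 16384, so n = 14.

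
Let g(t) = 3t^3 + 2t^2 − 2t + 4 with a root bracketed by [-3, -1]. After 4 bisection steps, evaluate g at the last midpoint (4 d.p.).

m = -2, g(m) = -8 (−); new bracket [-2, -1]
m = -1.5, g(m) = 1.375 (+); new bracket [-2, -1.5]
m = -1.75, g(m) = -2.453125 (−); new bracket [-1.75, -1.5]
m = -1.625, g(m) = -0.3418 (−); new bracket [-1.625, -1.5]

-0.3418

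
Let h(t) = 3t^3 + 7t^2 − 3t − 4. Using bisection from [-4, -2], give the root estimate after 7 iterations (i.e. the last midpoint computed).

-2.515625

midpoint -3: h = -13 < 0 → [-3, -2]
midpoint -2.5: h = 0.375 > 0 → [-3, -2.5]
midpoint -2.75: h = -5.203125 < 0 → [-2.75, -2.5]
midpoint -2.625: h = -2.1543 < 0 → [-2.625, -2.5]
midpoint -2.5625: h = -0.8269 < 0 → [-2.5625, -2.5]
midpoint -2.53125: h = -0.2105 < 0 → [-2.53125, -2.5]
midpoint -2.515625: h = 0.086 > 0 → [-2.53125, -2.515625]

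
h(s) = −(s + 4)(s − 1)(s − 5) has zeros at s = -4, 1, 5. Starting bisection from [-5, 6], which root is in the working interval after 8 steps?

midpoint 0.5: h = -10.125 < 0 → [-5, 0.5]
midpoint -2.25: h = -41.234375 < 0 → [-5, -2.25]
midpoint -3.625: h = -14.958984 < 0 → [-5, -3.625]
midpoint -4.3125: h = 15.4602 > 0 → [-4.3125, -3.625]
midpoint -3.96875: h = -1.3926 < 0 → [-4.3125, -3.96875]
midpoint -4.140625: h = 6.6078 > 0 → [-4.140625, -3.96875]
midpoint -4.0546875: h = 2.503 > 0 → [-4.0546875, -3.96875]
midpoint -4.01171875: h = 0.5293 > 0 → [-4.01171875, -3.96875]

-4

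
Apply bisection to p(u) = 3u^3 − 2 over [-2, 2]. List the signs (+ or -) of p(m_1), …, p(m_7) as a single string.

p(0) = -2 < 0, so the root lies in [0, 2]
p(1) = 1 > 0, so the root lies in [0, 1]
p(0.5) = -1.625 < 0, so the root lies in [0.5, 1]
p(0.75) = -0.7344 < 0, so the root lies in [0.75, 1]
p(0.875) = 0.0098 > 0, so the root lies in [0.75, 0.875]
p(0.8125) = -0.3909 < 0, so the root lies in [0.8125, 0.875]
p(0.84375) = -0.198 < 0, so the root lies in [0.84375, 0.875]

-+--+--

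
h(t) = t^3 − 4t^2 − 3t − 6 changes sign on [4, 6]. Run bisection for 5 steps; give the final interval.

t = 5 gives h = 4, positive; keep [4, 5]
t = 4.5 gives h = -9.375, negative; keep [4.5, 5]
t = 4.75 gives h = -3.328125, negative; keep [4.75, 5]
t = 4.875 gives h = 0.1699, positive; keep [4.75, 4.875]
t = 4.8125 gives h = -1.6199, negative; keep [4.8125, 4.875]

[4.8125, 4.875]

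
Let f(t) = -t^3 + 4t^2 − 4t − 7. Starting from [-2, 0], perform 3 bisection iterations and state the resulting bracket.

f(-1) = 2 > 0, so the root lies in [-1, 0]
f(-0.5) = -3.875 < 0, so the root lies in [-1, -0.5]
f(-0.75) = -1.328125 < 0, so the root lies in [-1, -0.75]

[-1, -0.75]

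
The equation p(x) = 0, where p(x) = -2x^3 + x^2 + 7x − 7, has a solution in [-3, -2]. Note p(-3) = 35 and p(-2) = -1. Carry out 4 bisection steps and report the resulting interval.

m = -2.5, p(m) = 13 (+); new bracket [-2.5, -2]
m = -2.25, p(m) = 5.09375 (+); new bracket [-2.25, -2]
m = -2.125, p(m) = 1.832031 (+); new bracket [-2.125, -2]
m = -2.0625, p(m) = 0.3638 (+); new bracket [-2.0625, -2]

[-2.0625, -2]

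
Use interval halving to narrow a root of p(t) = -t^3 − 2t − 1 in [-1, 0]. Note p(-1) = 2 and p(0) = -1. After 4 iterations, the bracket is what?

[-0.5, -0.4375]

midpoint -0.5: p = 0.125 > 0 → [-0.5, 0]
midpoint -0.25: p = -0.484375 < 0 → [-0.5, -0.25]
midpoint -0.375: p = -0.197266 < 0 → [-0.5, -0.375]
midpoint -0.4375: p = -0.0413 < 0 → [-0.5, -0.4375]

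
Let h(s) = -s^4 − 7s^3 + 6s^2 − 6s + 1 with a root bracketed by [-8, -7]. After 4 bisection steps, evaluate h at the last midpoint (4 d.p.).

26.6557

m = -7.5, h(m) = 172.5625 (+); new bracket [-8, -7.5]
m = -7.75, h(m) = 58.761719 (+); new bracket [-8, -7.75]
m = -7.875, h(m) = -6.982666 (−); new bracket [-7.875, -7.75]
m = -7.8125, h(m) = 26.6557 (+); new bracket [-7.875, -7.8125]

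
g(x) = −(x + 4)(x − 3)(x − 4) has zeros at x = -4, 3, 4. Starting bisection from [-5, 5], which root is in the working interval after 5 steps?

m = 0, g(m) = -48 (−); new bracket [-5, 0]
m = -2.5, g(m) = -53.625 (−); new bracket [-5, -2.5]
m = -3.75, g(m) = -13.078125 (−); new bracket [-5, -3.75]
m = -4.375, g(m) = 23.1621 (+); new bracket [-4.375, -3.75]
m = -4.0625, g(m) = 3.5588 (+); new bracket [-4.0625, -3.75]

-4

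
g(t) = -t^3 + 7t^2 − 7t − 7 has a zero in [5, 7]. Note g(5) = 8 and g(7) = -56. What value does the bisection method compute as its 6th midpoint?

midpoint 6: g = -13 < 0 → [5, 6]
midpoint 5.5: g = -0.125 < 0 → [5, 5.5]
midpoint 5.25: g = 4.484375 > 0 → [5.25, 5.5]
midpoint 5.375: g = 2.3223 > 0 → [5.375, 5.5]
midpoint 5.4375: g = 1.135 > 0 → [5.4375, 5.5]
midpoint 5.46875: g = 0.5142 > 0 → [5.46875, 5.5]

5.46875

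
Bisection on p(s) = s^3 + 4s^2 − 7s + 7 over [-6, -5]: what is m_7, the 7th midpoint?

-5.5078125

midpoint -5.5: p = 0.125 > 0 → [-6, -5.5]
midpoint -5.75: p = -10.609375 < 0 → [-5.75, -5.5]
midpoint -5.625: p = -5.041016 < 0 → [-5.625, -5.5]
midpoint -5.5625: p = -2.4084 < 0 → [-5.5625, -5.5]
midpoint -5.53125: p = -1.1294 < 0 → [-5.53125, -5.5]
midpoint -5.515625: p = -0.4991 < 0 → [-5.515625, -5.5]
midpoint -5.5078125: p = -0.1863 < 0 → [-5.5078125, -5.5]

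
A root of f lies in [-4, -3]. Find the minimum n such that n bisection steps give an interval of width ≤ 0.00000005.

25

Width after n steps is 1/2^n. Need 2^n ≥ 1/0.00000005 = 20000000.
2^24 = 16777216 < 20000000 ≤ 2^25 = 33554432, so n = 25.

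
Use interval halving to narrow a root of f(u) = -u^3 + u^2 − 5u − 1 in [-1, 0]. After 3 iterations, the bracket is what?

[-0.25, -0.125]

f(-0.5) = 1.875 > 0, so the root lies in [-0.5, 0]
f(-0.25) = 0.328125 > 0, so the root lies in [-0.25, 0]
f(-0.125) = -0.357422 < 0, so the root lies in [-0.25, -0.125]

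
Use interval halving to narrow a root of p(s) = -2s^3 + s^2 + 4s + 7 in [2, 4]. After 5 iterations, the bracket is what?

[2.125, 2.1875]

p(3) = -26 < 0, so the root lies in [2, 3]
p(2.5) = -8 < 0, so the root lies in [2, 2.5]
p(2.25) = -1.71875 < 0, so the root lies in [2, 2.25]
p(2.125) = 0.8242 > 0, so the root lies in [2.125, 2.25]
p(2.1875) = -0.3999 < 0, so the root lies in [2.125, 2.1875]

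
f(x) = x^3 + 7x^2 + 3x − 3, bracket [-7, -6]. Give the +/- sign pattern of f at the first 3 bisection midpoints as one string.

f(-6.5) = -1.375 < 0, so the root lies in [-6.5, -6]
f(-6.25) = 7.546875 > 0, so the root lies in [-6.5, -6.25]
f(-6.375) = 3.275391 > 0, so the root lies in [-6.5, -6.375]

-++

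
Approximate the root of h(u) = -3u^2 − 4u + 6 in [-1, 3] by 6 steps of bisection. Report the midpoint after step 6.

0.9375

h(1) = -1 < 0, so the root lies in [-1, 1]
h(0) = 6 > 0, so the root lies in [0, 1]
h(0.5) = 3.25 > 0, so the root lies in [0.5, 1]
h(0.75) = 1.3125 > 0, so the root lies in [0.75, 1]
h(0.875) = 0.2031 > 0, so the root lies in [0.875, 1]
h(0.9375) = -0.3867 < 0, so the root lies in [0.875, 0.9375]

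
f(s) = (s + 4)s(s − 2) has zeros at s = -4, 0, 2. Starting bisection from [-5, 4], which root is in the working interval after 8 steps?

f(-0.5) = 4.375 > 0, so the root lies in [-5, -0.5]
f(-2.75) = 16.328125 > 0, so the root lies in [-5, -2.75]
f(-3.875) = 2.845703 > 0, so the root lies in [-5, -3.875]
f(-4.4375) = -12.4978 < 0, so the root lies in [-4.4375, -3.875]
f(-4.15625) = -3.998 < 0, so the root lies in [-4.15625, -3.875]
f(-4.015625) = -0.3774 < 0, so the root lies in [-4.015625, -3.875]
f(-3.9453125) = 1.2828 > 0, so the root lies in [-4.015625, -3.9453125]
f(-3.98046875) = 0.4649 > 0, so the root lies in [-4.015625, -3.98046875]

-4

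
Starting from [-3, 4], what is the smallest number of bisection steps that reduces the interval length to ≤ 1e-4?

17

Width after n steps is 7/2^n. Need 2^n ≥ 7/1e-4 = 70000.
2^16 = 65536 < 70000 ≤ 2^17 = 131072, so n = 17.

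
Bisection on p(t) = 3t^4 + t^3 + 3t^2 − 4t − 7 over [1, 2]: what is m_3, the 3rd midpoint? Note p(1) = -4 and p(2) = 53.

1.125

t = 1.5 gives p = 12.3125, positive; keep [1, 1.5]
t = 1.25 gives p = 1.964844, positive; keep [1, 1.25]
t = 1.125 gives p = -1.473877, negative; keep [1.125, 1.25]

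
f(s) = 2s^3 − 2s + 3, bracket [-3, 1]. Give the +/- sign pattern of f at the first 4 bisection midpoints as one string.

+--+

midpoint -1: f = 3 > 0 → [-3, -1]
midpoint -2: f = -9 < 0 → [-2, -1]
midpoint -1.5: f = -0.75 < 0 → [-1.5, -1]
midpoint -1.25: f = 1.5938 > 0 → [-1.5, -1.25]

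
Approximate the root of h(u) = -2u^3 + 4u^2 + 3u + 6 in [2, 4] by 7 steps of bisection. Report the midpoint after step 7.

2.890625

midpoint 3: h = -3 < 0 → [2, 3]
midpoint 2.5: h = 7.25 > 0 → [2.5, 3]
midpoint 2.75: h = 2.90625 > 0 → [2.75, 3]
midpoint 2.875: h = 0.1602 > 0 → [2.875, 3]
midpoint 2.9375: h = -1.3667 < 0 → [2.875, 2.9375]
midpoint 2.90625: h = -0.5901 < 0 → [2.875, 2.90625]
midpoint 2.890625: h = -0.2117 < 0 → [2.875, 2.890625]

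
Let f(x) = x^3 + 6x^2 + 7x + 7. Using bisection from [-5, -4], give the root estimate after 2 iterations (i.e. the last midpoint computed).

-4.75

x = -4.5 gives f = 5.875, positive; keep [-5, -4.5]
x = -4.75 gives f = 1.953125, positive; keep [-5, -4.75]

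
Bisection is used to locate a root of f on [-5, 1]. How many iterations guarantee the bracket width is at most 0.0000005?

24

Width after n steps is 6/2^n. Need 2^n ≥ 6/0.0000005 = 12000000.
2^23 = 8388608 < 12000000 ≤ 2^24 = 16777216, so n = 24.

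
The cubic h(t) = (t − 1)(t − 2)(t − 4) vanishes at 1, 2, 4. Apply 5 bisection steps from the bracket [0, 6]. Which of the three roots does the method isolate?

4

h(3) = -2 < 0, so the root lies in [3, 6]
h(4.5) = 4.375 > 0, so the root lies in [3, 4.5]
h(3.75) = -1.203125 < 0, so the root lies in [3.75, 4.5]
h(4.125) = 0.8301 > 0, so the root lies in [3.75, 4.125]
h(3.9375) = -0.3557 < 0, so the root lies in [3.9375, 4.125]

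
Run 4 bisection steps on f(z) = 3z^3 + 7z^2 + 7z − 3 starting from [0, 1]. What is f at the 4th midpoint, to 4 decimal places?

-0.0374

z = 0.5 gives f = 2.625, positive; keep [0, 0.5]
z = 0.25 gives f = -0.765625, negative; keep [0.25, 0.5]
z = 0.375 gives f = 0.767578, positive; keep [0.25, 0.375]
z = 0.3125 gives f = -0.0374, negative; keep [0.3125, 0.375]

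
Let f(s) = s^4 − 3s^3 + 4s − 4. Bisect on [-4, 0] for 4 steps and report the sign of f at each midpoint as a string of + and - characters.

m = -2, f(m) = 28 (+); new bracket [-2, 0]
m = -1, f(m) = -4 (−); new bracket [-2, -1]
m = -1.5, f(m) = 5.1875 (+); new bracket [-1.5, -1]
m = -1.25, f(m) = -0.6992 (−); new bracket [-1.5, -1.25]

+-+-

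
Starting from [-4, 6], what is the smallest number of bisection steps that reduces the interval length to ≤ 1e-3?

Width after n steps is 10/2^n. Need 2^n ≥ 10/1e-3 = 10000.
2^13 = 8192 < 10000 ≤ 2^14 = 16384, so n = 14.

14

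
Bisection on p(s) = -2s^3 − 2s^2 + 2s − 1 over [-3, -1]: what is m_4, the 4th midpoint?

-1.625

s = -2 gives p = 3, positive; keep [-2, -1]
s = -1.5 gives p = -1.75, negative; keep [-2, -1.5]
s = -1.75 gives p = 0.09375, positive; keep [-1.75, -1.5]
s = -1.625 gives p = -0.9492, negative; keep [-1.75, -1.625]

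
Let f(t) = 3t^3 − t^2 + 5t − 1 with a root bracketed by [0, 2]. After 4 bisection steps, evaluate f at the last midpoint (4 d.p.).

-0.3848

midpoint 1: f = 6 > 0 → [0, 1]
midpoint 0.5: f = 1.625 > 0 → [0, 0.5]
midpoint 0.25: f = 0.234375 > 0 → [0, 0.25]
midpoint 0.125: f = -0.3848 < 0 → [0.125, 0.25]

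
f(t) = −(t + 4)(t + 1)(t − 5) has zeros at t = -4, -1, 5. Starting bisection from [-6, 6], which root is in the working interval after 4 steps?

5

midpoint 0: f = 20 > 0 → [0, 6]
midpoint 3: f = 56 > 0 → [3, 6]
midpoint 4.5: f = 23.375 > 0 → [4.5, 6]
midpoint 5.25: f = -14.4531 < 0 → [4.5, 5.25]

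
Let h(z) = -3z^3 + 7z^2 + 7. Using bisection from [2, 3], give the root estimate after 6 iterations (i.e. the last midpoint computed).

m = 2.5, h(m) = 3.875 (+); new bracket [2.5, 3]
m = 2.75, h(m) = -2.453125 (−); new bracket [2.5, 2.75]
m = 2.625, h(m) = 0.970703 (+); new bracket [2.625, 2.75]
m = 2.6875, h(m) = -0.6741 (−); new bracket [2.625, 2.6875]
m = 2.65625, h(m) = 0.1648 (+); new bracket [2.65625, 2.6875]
m = 2.671875, h(m) = -0.2505 (−); new bracket [2.65625, 2.671875]

2.671875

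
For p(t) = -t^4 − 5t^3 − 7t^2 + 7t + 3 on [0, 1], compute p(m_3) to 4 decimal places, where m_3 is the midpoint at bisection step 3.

m = 0.5, p(m) = 4.0625 (+); new bracket [0.5, 1]
m = 0.75, p(m) = 1.886719 (+); new bracket [0.75, 1]
m = 0.875, p(m) = -0.170166 (−); new bracket [0.75, 0.875]

-0.1702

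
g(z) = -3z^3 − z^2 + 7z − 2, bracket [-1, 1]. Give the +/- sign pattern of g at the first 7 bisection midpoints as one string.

-+-+-++

midpoint 0: g = -2 < 0 → [0, 1]
midpoint 0.5: g = 0.875 > 0 → [0, 0.5]
midpoint 0.25: g = -0.359375 < 0 → [0.25, 0.5]
midpoint 0.375: g = 0.3262 > 0 → [0.25, 0.375]
midpoint 0.3125: g = -0.0017 < 0 → [0.3125, 0.375]
midpoint 0.34375: g = 0.1662 > 0 → [0.3125, 0.34375]
midpoint 0.328125: g = 0.0832 > 0 → [0.3125, 0.328125]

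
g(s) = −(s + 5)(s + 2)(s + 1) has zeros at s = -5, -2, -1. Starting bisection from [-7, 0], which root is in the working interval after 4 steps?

-5

g(-3.5) = -5.625 < 0, so the root lies in [-7, -3.5]
g(-5.25) = 3.453125 > 0, so the root lies in [-5.25, -3.5]
g(-4.375) = -5.009766 < 0, so the root lies in [-5.25, -4.375]
g(-4.8125) = -2.0105 < 0, so the root lies in [-5.25, -4.8125]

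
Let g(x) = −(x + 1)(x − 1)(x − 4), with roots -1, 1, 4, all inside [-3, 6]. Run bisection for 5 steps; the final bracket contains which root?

g(1.5) = 3.125 > 0, so the root lies in [1.5, 6]
g(3.75) = 3.265625 > 0, so the root lies in [3.75, 6]
g(4.875) = -19.919922 < 0, so the root lies in [3.75, 4.875]
g(4.3125) = -5.4993 < 0, so the root lies in [3.75, 4.3125]
g(4.03125) = -0.4766 < 0, so the root lies in [3.75, 4.03125]

4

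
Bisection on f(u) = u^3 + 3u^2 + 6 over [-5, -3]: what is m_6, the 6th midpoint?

m = -4, f(m) = -10 (−); new bracket [-4, -3]
m = -3.5, f(m) = -0.125 (−); new bracket [-3.5, -3]
m = -3.25, f(m) = 3.359375 (+); new bracket [-3.5, -3.25]
m = -3.375, f(m) = 1.7285 (+); new bracket [-3.5, -3.375]
m = -3.4375, f(m) = 0.8303 (+); new bracket [-3.5, -3.4375]
m = -3.46875, f(m) = 0.3599 (+); new bracket [-3.5, -3.46875]

-3.46875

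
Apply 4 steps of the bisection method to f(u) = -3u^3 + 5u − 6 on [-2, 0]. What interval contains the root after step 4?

[-1.75, -1.625]

u = -1 gives f = -8, negative; keep [-2, -1]
u = -1.5 gives f = -3.375, negative; keep [-2, -1.5]
u = -1.75 gives f = 1.328125, positive; keep [-1.75, -1.5]
u = -1.625 gives f = -1.252, negative; keep [-1.75, -1.625]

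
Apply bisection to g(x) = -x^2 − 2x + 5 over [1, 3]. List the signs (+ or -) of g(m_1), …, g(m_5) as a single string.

midpoint 2: g = -3 < 0 → [1, 2]
midpoint 1.5: g = -0.25 < 0 → [1, 1.5]
midpoint 1.25: g = 0.9375 > 0 → [1.25, 1.5]
midpoint 1.375: g = 0.3594 > 0 → [1.375, 1.5]
midpoint 1.4375: g = 0.0586 > 0 → [1.4375, 1.5]

--+++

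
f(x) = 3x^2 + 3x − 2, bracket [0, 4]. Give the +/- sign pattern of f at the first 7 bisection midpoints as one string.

+++---+

m = 2, f(m) = 16 (+); new bracket [0, 2]
m = 1, f(m) = 4 (+); new bracket [0, 1]
m = 0.5, f(m) = 0.25 (+); new bracket [0, 0.5]
m = 0.25, f(m) = -1.0625 (−); new bracket [0.25, 0.5]
m = 0.375, f(m) = -0.4531 (−); new bracket [0.375, 0.5]
m = 0.4375, f(m) = -0.1133 (−); new bracket [0.4375, 0.5]
m = 0.46875, f(m) = 0.0654 (+); new bracket [0.4375, 0.46875]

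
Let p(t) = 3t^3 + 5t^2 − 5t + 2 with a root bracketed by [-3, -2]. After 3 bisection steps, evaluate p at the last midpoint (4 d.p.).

1.8887

t = -2.5 gives p = -1.125, negative; keep [-2.5, -2]
t = -2.25 gives p = 4.390625, positive; keep [-2.5, -2.25]
t = -2.375 gives p = 1.888672, positive; keep [-2.5, -2.375]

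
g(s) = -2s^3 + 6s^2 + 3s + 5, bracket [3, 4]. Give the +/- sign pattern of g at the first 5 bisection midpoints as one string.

m = 3.5, g(m) = 3.25 (+); new bracket [3.5, 4]
m = 3.75, g(m) = -4.84375 (−); new bracket [3.5, 3.75]
m = 3.625, g(m) = -0.550781 (−); new bracket [3.5, 3.625]
m = 3.5625, g(m) = 1.4097 (+); new bracket [3.5625, 3.625]
m = 3.59375, g(m) = 0.4446 (+); new bracket [3.59375, 3.625]

+--++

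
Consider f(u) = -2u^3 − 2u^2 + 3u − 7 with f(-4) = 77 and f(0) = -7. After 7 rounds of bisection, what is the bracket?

[-2.3125, -2.28125]

u = -2 gives f = -5, negative; keep [-4, -2]
u = -3 gives f = 20, positive; keep [-3, -2]
u = -2.5 gives f = 4.25, positive; keep [-2.5, -2]
u = -2.25 gives f = -1.0938, negative; keep [-2.5, -2.25]
u = -2.375 gives f = 1.3867, positive; keep [-2.375, -2.25]
u = -2.3125 gives f = 0.1001, positive; keep [-2.3125, -2.25]
u = -2.28125 gives f = -0.5082, negative; keep [-2.3125, -2.28125]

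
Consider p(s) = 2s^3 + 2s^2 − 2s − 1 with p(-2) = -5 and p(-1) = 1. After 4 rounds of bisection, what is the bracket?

m = -1.5, p(m) = -0.25 (−); new bracket [-1.5, -1]
m = -1.25, p(m) = 0.71875 (+); new bracket [-1.5, -1.25]
m = -1.375, p(m) = 0.332031 (+); new bracket [-1.5, -1.375]
m = -1.4375, p(m) = 0.0669 (+); new bracket [-1.5, -1.4375]

[-1.5, -1.4375]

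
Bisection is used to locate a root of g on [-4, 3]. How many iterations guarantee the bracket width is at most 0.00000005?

28

Width after n steps is 7/2^n. Need 2^n ≥ 7/0.00000005 = 140000000.
2^27 = 134217728 < 140000000 ≤ 2^28 = 268435456, so n = 28.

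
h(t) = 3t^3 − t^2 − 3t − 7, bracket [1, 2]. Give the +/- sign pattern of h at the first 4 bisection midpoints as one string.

-+--

h(1.5) = -3.625 < 0, so the root lies in [1.5, 2]
h(1.75) = 0.765625 > 0, so the root lies in [1.5, 1.75]
h(1.625) = -1.642578 < 0, so the root lies in [1.625, 1.75]
h(1.6875) = -0.4939 < 0, so the root lies in [1.6875, 1.75]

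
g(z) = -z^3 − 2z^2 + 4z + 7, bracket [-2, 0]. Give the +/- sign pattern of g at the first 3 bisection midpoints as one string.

+-+

g(-1) = 2 > 0, so the root lies in [-2, -1]
g(-1.5) = -0.125 < 0, so the root lies in [-1.5, -1]
g(-1.25) = 0.828125 > 0, so the root lies in [-1.5, -1.25]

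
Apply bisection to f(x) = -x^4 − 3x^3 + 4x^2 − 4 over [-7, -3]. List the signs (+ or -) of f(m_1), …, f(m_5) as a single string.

--+++

f(-5) = -154 < 0, so the root lies in [-5, -3]
f(-4) = -4 < 0, so the root lies in [-4, -3]
f(-3.5) = 23.5625 > 0, so the root lies in [-4, -3.5]
f(-3.75) = 12.6992 > 0, so the root lies in [-4, -3.75]
f(-3.875) = 5.1501 > 0, so the root lies in [-4, -3.875]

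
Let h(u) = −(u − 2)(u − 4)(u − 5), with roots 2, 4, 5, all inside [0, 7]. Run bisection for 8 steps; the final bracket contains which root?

2

u = 3.5 gives h = -1.125, negative; keep [0, 3.5]
u = 1.75 gives h = 1.828125, positive; keep [1.75, 3.5]
u = 2.625 gives h = -2.041016, negative; keep [1.75, 2.625]
u = 2.1875 gives h = -0.9558, negative; keep [1.75, 2.1875]
u = 1.96875 gives h = 0.1924, positive; keep [1.96875, 2.1875]
u = 2.078125 gives h = -0.4387, negative; keep [1.96875, 2.078125]
u = 2.0234375 gives h = -0.1379, negative; keep [1.96875, 2.0234375]
u = 1.99609375 gives h = 0.0235, positive; keep [1.99609375, 2.0234375]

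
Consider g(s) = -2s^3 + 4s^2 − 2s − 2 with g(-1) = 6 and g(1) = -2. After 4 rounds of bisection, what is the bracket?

midpoint 0: g = -2 < 0 → [-1, 0]
midpoint -0.5: g = 0.25 > 0 → [-0.5, 0]
midpoint -0.25: g = -1.21875 < 0 → [-0.5, -0.25]
midpoint -0.375: g = -0.582 < 0 → [-0.5, -0.375]

[-0.5, -0.375]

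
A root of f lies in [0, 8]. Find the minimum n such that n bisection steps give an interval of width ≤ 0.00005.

18

Width after n steps is 8/2^n. Need 2^n ≥ 8/0.00005 = 160000.
2^17 = 131072 < 160000 ≤ 2^18 = 262144, so n = 18.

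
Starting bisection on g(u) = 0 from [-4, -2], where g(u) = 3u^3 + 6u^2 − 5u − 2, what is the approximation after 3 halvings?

-2.75

g(-3) = -14 < 0, so the root lies in [-3, -2]
g(-2.5) = 1.125 > 0, so the root lies in [-3, -2.5]
g(-2.75) = -5.265625 < 0, so the root lies in [-2.75, -2.5]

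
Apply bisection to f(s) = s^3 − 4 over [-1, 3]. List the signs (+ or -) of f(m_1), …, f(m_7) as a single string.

s = 1 gives f = -3, negative; keep [1, 3]
s = 2 gives f = 4, positive; keep [1, 2]
s = 1.5 gives f = -0.625, negative; keep [1.5, 2]
s = 1.75 gives f = 1.3594, positive; keep [1.5, 1.75]
s = 1.625 gives f = 0.291, positive; keep [1.5, 1.625]
s = 1.5625 gives f = -0.1853, negative; keep [1.5625, 1.625]
s = 1.59375 gives f = 0.0482, positive; keep [1.5625, 1.59375]

-+-++-+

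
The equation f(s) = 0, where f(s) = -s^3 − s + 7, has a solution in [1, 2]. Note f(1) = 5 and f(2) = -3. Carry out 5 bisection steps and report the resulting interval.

[1.71875, 1.75]

midpoint 1.5: f = 2.125 > 0 → [1.5, 2]
midpoint 1.75: f = -0.109375 < 0 → [1.5, 1.75]
midpoint 1.625: f = 1.083984 > 0 → [1.625, 1.75]
midpoint 1.6875: f = 0.5071 > 0 → [1.6875, 1.75]
midpoint 1.71875: f = 0.2039 > 0 → [1.71875, 1.75]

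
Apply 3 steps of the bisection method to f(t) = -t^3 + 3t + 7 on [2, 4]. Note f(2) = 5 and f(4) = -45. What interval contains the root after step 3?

[2.25, 2.5]

midpoint 3: f = -11 < 0 → [2, 3]
midpoint 2.5: f = -1.125 < 0 → [2, 2.5]
midpoint 2.25: f = 2.359375 > 0 → [2.25, 2.5]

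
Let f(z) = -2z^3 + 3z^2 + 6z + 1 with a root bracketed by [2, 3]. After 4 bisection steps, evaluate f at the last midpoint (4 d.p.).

f(2.5) = 3.5 > 0, so the root lies in [2.5, 3]
f(2.75) = -1.40625 < 0, so the root lies in [2.5, 2.75]
f(2.625) = 1.246094 > 0, so the root lies in [2.625, 2.75]
f(2.6875) = -0.0288 < 0, so the root lies in [2.625, 2.6875]

-0.0288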